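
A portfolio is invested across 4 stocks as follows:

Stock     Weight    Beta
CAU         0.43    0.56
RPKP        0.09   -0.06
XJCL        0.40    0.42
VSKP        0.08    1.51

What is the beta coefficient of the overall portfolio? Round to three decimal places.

0.524

β_P = Σ w_i β_i = 0.43×0.56 + 0.09×-0.06 + 0.40×0.42 + 0.08×1.51 = 0.5242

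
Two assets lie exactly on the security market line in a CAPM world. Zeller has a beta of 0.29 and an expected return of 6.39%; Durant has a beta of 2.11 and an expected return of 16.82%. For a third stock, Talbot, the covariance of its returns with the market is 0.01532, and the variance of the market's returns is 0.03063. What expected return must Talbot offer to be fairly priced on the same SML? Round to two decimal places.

7.59%

MRP = (16.82% − 6.39%) / (2.11 − 0.29) = 5.7308%
R_f = 6.39% − 0.29 × 5.7308% = 4.7281%
β_Talbot = Cov / Var(R_m) = 0.01532 / 0.03063 = 0.5002
E(R_Talbot) = R_f + β × MRP = 4.7281% + 0.5002 × 5.7308% = 7.59%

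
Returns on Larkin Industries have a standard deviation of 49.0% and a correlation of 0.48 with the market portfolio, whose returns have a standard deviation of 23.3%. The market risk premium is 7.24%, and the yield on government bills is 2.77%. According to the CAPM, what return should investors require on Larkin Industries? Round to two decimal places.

10.08%

β = ρ × σ_i / σ_m = 0.48 × 49.0% / 23.3% = 1.0094
E(R) = 2.77% + 1.0094 × 7.24% = 10.08%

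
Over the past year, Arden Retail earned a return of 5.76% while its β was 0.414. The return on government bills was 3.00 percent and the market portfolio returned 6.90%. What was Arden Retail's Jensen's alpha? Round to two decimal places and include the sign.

Market excess return = 6.90% − 3.00% = 3.90%
CAPM benchmark = R_f + β(R_m − R_f) = 3.00% + 0.414 × 3.90% = 4.61460%
α = actual − benchmark = 5.76% − 4.61460% = +1.15%

+1.15%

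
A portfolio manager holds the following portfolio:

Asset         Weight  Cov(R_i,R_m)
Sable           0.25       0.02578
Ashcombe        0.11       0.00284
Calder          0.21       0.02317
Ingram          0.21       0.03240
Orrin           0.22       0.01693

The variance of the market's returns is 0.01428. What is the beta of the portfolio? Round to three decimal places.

β_Sable = 0.02578 / 0.01428 = 1.8053
β_Ashcombe = 0.00284 / 0.01428 = 0.1989
β_Calder = 0.02317 / 0.01428 = 1.6225
β_Ingram = 0.03240 / 0.01428 = 2.2689
β_Orrin = 0.01693 / 0.01428 = 1.1856
β_P = Σ w_i β_i = 0.25×1.8053 + 0.11×0.1989 + 0.21×1.6225 + 0.21×2.2689 + 0.22×1.1856 = 1.5512

1.551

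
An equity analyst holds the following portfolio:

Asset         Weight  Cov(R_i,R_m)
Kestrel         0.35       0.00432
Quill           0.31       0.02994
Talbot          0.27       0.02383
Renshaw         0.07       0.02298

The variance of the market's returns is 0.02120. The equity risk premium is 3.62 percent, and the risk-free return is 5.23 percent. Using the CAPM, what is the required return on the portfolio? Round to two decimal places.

8.45%

β_Kestrel = 0.00432 / 0.02120 = 0.2038
β_Quill = 0.02994 / 0.02120 = 1.4123
β_Talbot = 0.02383 / 0.02120 = 1.1241
β_Renshaw = 0.02298 / 0.02120 = 1.0840
β_P = Σ w_i β_i = 0.35×0.2038 + 0.31×1.4123 + 0.27×1.1241 + 0.07×1.0840 = 0.8885
E(R_P) = R_f + β_P × MRP = 5.23% + 0.8885 × 3.62% = 8.45%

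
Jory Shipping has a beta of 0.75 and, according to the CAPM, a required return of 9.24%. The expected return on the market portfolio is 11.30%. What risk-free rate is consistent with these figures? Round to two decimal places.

E(R) = R_f + β(E(R_m) − R_f) = R_f(1 − β) + β·E(R_m)
9.24% = R_f × (1 − 0.75) + 0.75 × 11.30%
9.24% = R_f × 0.25 + 8.4750%
R_f = (9.24% − 8.4750%) / 0.25 = 3.06%

3.06%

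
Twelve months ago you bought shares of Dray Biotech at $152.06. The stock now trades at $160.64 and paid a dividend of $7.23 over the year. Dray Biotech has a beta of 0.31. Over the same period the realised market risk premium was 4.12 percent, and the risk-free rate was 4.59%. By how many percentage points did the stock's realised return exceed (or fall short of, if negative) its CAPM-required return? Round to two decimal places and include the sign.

Realised HPR = (P1 + D1 − P0) / P0 = (160.64 + 7.23 − 152.06) / 152.06 = 15.81 / 152.06 = 10.3972%
CAPM required = R_f + β·MRP = 4.59% + 0.31 × 4.12% = 5.8672%
α = realised − required = 10.3972% − 5.8672% = +4.53%

+4.53%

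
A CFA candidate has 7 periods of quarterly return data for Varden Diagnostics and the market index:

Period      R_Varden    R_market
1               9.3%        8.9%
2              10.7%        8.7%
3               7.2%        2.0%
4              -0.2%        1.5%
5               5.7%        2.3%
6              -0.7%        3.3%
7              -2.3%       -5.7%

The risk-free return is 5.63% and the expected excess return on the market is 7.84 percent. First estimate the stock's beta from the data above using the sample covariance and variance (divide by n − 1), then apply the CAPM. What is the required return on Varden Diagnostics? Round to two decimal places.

Mean R_i = (9.3 + 10.7 + 7.2 − 0.2 + 5.7 − 0.7 − 2.3) / 7 = 4.2429%
Mean R_m = (8.9 + 8.7 + 2.0 + 1.5 + 2.3 + 3.3 − 5.7) / 7 = 3.0000%
Σ(R_i − R̄_i)(R_m − R̄_m) = 124.7700  ⇒  Cov = 124.7700 / 6 = 20.7950
Σ(R_m − R̄_m)² = 146.8200  ⇒  Var(R_m) = 146.8200 / 6 = 24.4700
β = Cov / Var(R_m) = 20.7950 / 24.4700 = 0.8498
E(R) = R_f + β × MRP = 5.63% + 0.8498 × 7.84% = 12.29%

12.29%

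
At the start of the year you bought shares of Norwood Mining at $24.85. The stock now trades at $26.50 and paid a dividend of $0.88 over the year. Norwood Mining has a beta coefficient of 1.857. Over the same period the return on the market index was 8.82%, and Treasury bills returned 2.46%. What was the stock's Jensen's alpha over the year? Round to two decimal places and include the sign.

Realised HPR = (P1 + D1 − P0) / P0 = (26.50 + 0.88 − 24.85) / 24.85 = 2.53 / 24.85 = 10.1811%
MRP = 8.82% − 2.46% = 6.36%
CAPM required = R_f + β·MRP = 2.46% + 1.857 × 6.36% = 14.27052%
α = realised − required = 10.1811% − 14.27052% = -4.09%

-4.09%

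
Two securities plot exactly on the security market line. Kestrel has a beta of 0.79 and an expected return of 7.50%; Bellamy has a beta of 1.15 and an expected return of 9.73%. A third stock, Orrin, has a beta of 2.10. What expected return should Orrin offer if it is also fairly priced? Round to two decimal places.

MRP (SML slope) = (9.73% − 7.50%) / (1.15 − 0.79) = 2.23% / 0.36 = 6.1944%
R_f (intercept) = 7.50% − 0.79 × 6.1944% = 2.6064%
E(R_Orrin) = R_f + β × MRP = 2.6064% + 2.10 × 6.1944% = 15.61%

15.61%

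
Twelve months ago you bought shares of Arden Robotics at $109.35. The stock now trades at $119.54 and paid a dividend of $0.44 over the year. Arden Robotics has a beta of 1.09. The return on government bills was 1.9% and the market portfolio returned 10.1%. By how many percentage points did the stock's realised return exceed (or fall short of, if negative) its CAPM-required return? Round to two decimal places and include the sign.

-1.12%

Realised HPR = (P1 + D1 − P0) / P0 = (119.54 + 0.44 − 109.35) / 109.35 = 10.63 / 109.35 = 9.7211%
MRP = 10.1% − 1.9% = 8.20%
CAPM required = R_f + β·MRP = 1.9% + 1.09 × 8.2% = 10.8380%
α = realised − required = 9.7211% − 10.8380% = -1.12%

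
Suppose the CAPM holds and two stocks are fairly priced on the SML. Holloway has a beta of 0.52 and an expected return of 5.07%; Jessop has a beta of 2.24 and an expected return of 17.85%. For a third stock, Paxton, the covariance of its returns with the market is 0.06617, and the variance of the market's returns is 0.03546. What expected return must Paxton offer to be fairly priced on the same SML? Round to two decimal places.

15.07%

MRP = (17.85% − 5.07%) / (2.24 − 0.52) = 7.4302%
R_f = 5.07% − 0.52 × 7.4302% = 1.2063%
β_Paxton = Cov / Var(R_m) = 0.06617 / 0.03546 = 1.8660
E(R_Paxton) = R_f + β × MRP = 1.2063% + 1.8660 × 7.4302% = 15.07%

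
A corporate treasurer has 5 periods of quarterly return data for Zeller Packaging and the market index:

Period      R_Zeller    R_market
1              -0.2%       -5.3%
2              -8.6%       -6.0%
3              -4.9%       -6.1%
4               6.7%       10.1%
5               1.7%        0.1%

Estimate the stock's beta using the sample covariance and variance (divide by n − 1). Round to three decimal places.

0.740

Mean R_i = (-0.2 − 8.6 − 4.9 + 6.7 + 1.7) / 5 = -1.0600%
Mean R_m = (-5.3 − 6.0 − 6.1 + 10.1 + 0.1) / 5 = -1.4400%
Σ(R_i − R̄_i)(R_m − R̄_m) = 142.7580  ⇒  Cov = 142.7580 / 4 = 35.6895
Σ(R_m − R̄_m)² = 192.9520  ⇒  Var(R_m) = 192.9520 / 4 = 48.2380
β = Cov / Var(R_m) = 35.6895 / 48.2380 = 0.7399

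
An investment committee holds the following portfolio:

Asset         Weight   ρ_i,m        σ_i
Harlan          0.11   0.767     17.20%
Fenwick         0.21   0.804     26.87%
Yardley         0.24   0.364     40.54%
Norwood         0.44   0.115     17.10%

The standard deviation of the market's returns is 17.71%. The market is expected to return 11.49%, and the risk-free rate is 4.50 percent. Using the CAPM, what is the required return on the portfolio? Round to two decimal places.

8.60%

β_Harlan = 0.767 × 17.20% / 17.71% = 0.7449
β_Fenwick = 0.804 × 26.87% / 17.71% = 1.2198
β_Yardley = 0.364 × 40.54% / 17.71% = 0.8332
β_Norwood = 0.115 × 17.10% / 17.71% = 0.1110
β_P = Σ w_i β_i = 0.11×0.7449 + 0.21×1.2198 + 0.24×0.8332 + 0.44×0.1110 = 0.5869
MRP = 11.49% − 4.50% = 6.99%
E(R_P) = R_f + β_P × MRP = 4.50% + 0.5869 × 6.99% = 8.60%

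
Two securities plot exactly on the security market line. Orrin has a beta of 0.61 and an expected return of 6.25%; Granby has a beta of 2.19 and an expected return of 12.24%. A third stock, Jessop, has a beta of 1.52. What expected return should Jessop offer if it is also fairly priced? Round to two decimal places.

MRP (SML slope) = (12.24% − 6.25%) / (2.19 − 0.61) = 5.99% / 1.58 = 3.7911%
R_f (intercept) = 6.25% − 0.61 × 3.7911% = 3.9374%
E(R_Jessop) = R_f + β × MRP = 3.9374% + 1.52 × 3.7911% = 9.70%

9.70%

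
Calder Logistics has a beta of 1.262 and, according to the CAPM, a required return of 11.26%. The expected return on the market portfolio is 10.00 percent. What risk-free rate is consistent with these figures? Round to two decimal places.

E(R) = R_f + β(E(R_m) − R_f) = R_f(1 − β) + β·E(R_m)
11.26% = R_f × (1 − 1.262) + 1.262 × 10.00%
11.26% = R_f × -0.262 + 12.62000%
R_f = (11.26% − 12.62000%) / -0.262 = 5.19%

5.19%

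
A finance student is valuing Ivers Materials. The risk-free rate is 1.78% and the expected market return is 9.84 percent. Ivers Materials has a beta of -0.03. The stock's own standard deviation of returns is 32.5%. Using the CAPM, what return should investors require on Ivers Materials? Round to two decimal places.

Market risk premium = E(R_m) − R_f = 9.84% − 1.78% = 8.06%
E(R) = R_f + β × MRP = 1.78% + -0.03 × 8.06% = 1.54%

1.54%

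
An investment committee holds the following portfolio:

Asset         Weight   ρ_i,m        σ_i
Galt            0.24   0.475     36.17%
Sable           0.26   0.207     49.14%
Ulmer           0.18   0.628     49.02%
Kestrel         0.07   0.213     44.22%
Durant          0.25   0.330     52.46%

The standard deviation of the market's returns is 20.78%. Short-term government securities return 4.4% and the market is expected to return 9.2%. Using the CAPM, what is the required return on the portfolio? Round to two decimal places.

β_Galt = 0.475 × 36.17% / 20.78% = 0.8268
β_Sable = 0.207 × 49.14% / 20.78% = 0.4895
β_Ulmer = 0.628 × 49.02% / 20.78% = 1.4815
β_Kestrel = 0.213 × 44.22% / 20.78% = 0.4533
β_Durant = 0.330 × 52.46% / 20.78% = 0.8331
β_P = Σ w_i β_i = 0.24×0.8268 + 0.26×0.4895 + 0.18×1.4815 + 0.07×0.4533 + 0.25×0.8331 = 0.8324
MRP = 9.2% − 4.4% = 4.80%
E(R_P) = R_f + β_P × MRP = 4.4% + 0.8324 × 4.8% = 8.40%

8.40%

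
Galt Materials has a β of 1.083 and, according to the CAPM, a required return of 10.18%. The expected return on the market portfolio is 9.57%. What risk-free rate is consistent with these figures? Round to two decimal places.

E(R) = R_f + β(E(R_m) − R_f) = R_f(1 − β) + β·E(R_m)
10.18% = R_f × (1 − 1.083) + 1.083 × 9.57%
10.18% = R_f × -0.083 + 10.36431%
R_f = (10.18% − 10.36431%) / -0.083 = 2.22%

2.22%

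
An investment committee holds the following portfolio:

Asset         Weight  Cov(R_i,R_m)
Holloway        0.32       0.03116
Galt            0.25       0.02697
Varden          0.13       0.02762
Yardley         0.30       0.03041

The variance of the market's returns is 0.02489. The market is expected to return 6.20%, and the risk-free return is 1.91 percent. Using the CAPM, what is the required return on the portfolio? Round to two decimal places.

6.98%

β_Holloway = 0.03116 / 0.02489 = 1.2519
β_Galt = 0.02697 / 0.02489 = 1.0836
β_Varden = 0.02762 / 0.02489 = 1.1097
β_Yardley = 0.03041 / 0.02489 = 1.2218
β_P = Σ w_i β_i = 0.32×1.2519 + 0.25×1.0836 + 0.13×1.1097 + 0.30×1.2218 = 1.1823
MRP = 6.20% − 1.91% = 4.29%
E(R_P) = R_f + β_P × MRP = 1.91% + 1.1823 × 4.29% = 6.98%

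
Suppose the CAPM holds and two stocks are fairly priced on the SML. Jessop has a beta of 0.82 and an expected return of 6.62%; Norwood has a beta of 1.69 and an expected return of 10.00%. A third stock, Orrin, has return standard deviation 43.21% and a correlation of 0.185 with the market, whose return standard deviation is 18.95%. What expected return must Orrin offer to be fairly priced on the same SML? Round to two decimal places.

5.07%

MRP = (10.00% − 6.62%) / (1.69 − 0.82) = 3.8851%
R_f = 6.62% − 0.82 × 3.8851% = 3.4342%
β_Orrin = ρ·σ_i/σ_m = 0.185 × 43.21 / 18.95 = 0.4218
E(R_Orrin) = R_f + β × MRP = 3.4342% + 0.4218 × 3.8851% = 5.07%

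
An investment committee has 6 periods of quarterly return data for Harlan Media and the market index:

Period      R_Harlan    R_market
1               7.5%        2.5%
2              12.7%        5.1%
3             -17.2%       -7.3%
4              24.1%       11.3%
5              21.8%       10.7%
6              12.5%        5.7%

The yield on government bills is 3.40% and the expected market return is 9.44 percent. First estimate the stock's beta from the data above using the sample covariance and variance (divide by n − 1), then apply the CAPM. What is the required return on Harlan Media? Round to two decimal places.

16.54%

Mean R_i = (7.5 + 12.7 − 17.2 + 24.1 + 21.8 + 12.5) / 6 = 10.2333%
Mean R_m = (2.5 + 5.1 − 7.3 + 11.3 + 10.7 + 5.7) / 6 = 4.6667%
Σ(R_i − R̄_i)(R_m − R̄_m) = 499.3867  ⇒  Cov = 499.3867 / 5 = 99.8773
Σ(R_m − R̄_m)² = 229.5533  ⇒  Var(R_m) = 229.5533 / 5 = 45.9107
β = Cov / Var(R_m) = 99.8773 / 45.9107 = 2.1755
MRP = 9.44% − 3.40% = 6.04%
E(R) = R_f + β × MRP = 3.40% + 2.1755 × 6.04% = 16.54%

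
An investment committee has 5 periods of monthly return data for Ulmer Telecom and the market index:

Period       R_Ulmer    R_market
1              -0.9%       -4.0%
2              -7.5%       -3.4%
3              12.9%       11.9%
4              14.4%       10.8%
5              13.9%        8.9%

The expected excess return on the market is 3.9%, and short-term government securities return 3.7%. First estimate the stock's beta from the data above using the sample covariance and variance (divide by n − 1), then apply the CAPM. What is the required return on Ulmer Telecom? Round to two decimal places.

8.47%

Mean R_i = (-0.9 − 7.5 + 12.9 + 14.4 + 13.9) / 5 = 6.5600%
Mean R_m = (-4.0 − 3.4 + 11.9 + 10.8 + 8.9) / 5 = 4.8400%
Σ(R_i − R̄_i)(R_m − R̄_m) = 303.0880  ⇒  Cov = 303.0880 / 4 = 75.7720
Σ(R_m − R̄_m)² = 247.8920  ⇒  Var(R_m) = 247.8920 / 4 = 61.9730
β = Cov / Var(R_m) = 75.7720 / 61.9730 = 1.2227
E(R) = R_f + β × MRP = 3.7% + 1.2227 × 3.9% = 8.47%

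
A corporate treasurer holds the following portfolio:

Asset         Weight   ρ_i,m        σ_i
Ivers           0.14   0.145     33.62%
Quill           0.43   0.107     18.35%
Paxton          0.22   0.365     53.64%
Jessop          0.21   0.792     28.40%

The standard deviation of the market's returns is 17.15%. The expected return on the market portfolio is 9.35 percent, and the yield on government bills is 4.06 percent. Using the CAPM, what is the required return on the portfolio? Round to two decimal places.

7.32%

β_Ivers = 0.145 × 33.62% / 17.15% = 0.2843
β_Quill = 0.107 × 18.35% / 17.15% = 0.1145
β_Paxton = 0.365 × 53.64% / 17.15% = 1.1416
β_Jessop = 0.792 × 28.40% / 17.15% = 1.3115
β_P = Σ w_i β_i = 0.14×0.2843 + 0.43×0.1145 + 0.22×1.1416 + 0.21×1.3115 = 0.6156
MRP = 9.35% − 4.06% = 5.29%
E(R_P) = R_f + β_P × MRP = 4.06% + 0.6156 × 5.29% = 7.32%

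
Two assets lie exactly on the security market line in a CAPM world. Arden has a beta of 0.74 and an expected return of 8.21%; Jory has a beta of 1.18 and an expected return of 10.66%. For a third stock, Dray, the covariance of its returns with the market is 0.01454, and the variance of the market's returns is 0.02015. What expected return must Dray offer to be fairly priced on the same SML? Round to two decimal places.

8.11%

MRP = (10.66% − 8.21%) / (1.18 − 0.74) = 5.5682%
R_f = 8.21% − 0.74 × 5.5682% = 4.0895%
β_Dray = Cov / Var(R_m) = 0.01454 / 0.02015 = 0.7216
E(R_Dray) = R_f + β × MRP = 4.0895% + 0.7216 × 5.5682% = 8.11%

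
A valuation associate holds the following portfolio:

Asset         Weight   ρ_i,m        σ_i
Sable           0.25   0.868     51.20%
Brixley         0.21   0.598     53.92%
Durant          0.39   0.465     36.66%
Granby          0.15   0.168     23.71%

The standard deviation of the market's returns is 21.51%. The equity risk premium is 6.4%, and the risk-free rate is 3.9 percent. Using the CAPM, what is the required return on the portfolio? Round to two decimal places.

β_Sable = 0.868 × 51.20% / 21.51% = 2.0661
β_Brixley = 0.598 × 53.92% / 21.51% = 1.4990
β_Durant = 0.465 × 36.66% / 21.51% = 0.7925
β_Granby = 0.168 × 23.71% / 21.51% = 0.1852
β_P = Σ w_i β_i = 0.25×2.0661 + 0.21×1.4990 + 0.39×0.7925 + 0.15×0.1852 = 1.1682
E(R_P) = R_f + β_P × MRP = 3.9% + 1.1682 × 6.4% = 11.38%

11.38%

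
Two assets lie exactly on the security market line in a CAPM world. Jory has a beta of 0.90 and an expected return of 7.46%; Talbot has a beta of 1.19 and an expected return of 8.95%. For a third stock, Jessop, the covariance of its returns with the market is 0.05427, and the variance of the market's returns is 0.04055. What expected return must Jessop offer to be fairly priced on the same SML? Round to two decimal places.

9.71%

MRP = (8.95% − 7.46%) / (1.19 − 0.90) = 5.1379%
R_f = 7.46% − 0.90 × 5.1379% = 2.8359%
β_Jessop = Cov / Var(R_m) = 0.05427 / 0.04055 = 1.3383
E(R_Jessop) = R_f + β × MRP = 2.8359% + 1.3383 × 5.1379% = 9.71%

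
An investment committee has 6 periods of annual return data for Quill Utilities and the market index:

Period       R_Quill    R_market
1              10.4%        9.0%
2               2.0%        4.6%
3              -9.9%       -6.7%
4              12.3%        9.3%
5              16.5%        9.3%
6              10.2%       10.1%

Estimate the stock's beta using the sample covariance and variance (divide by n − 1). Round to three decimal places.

1.393

Mean R_i = (10.4 + 2.0 − 9.9 + 12.3 + 16.5 + 10.2) / 6 = 6.9167%
Mean R_m = (9.0 + 4.6 − 6.7 + 9.3 + 9.3 + 10.1) / 6 = 5.9333%
Σ(R_i − R̄_i)(R_m − R̄_m) = 293.7567  ⇒  Cov = 293.7567 / 5 = 58.7513
Σ(R_m − R̄_m)² = 210.8133  ⇒  Var(R_m) = 210.8133 / 5 = 42.1627
β = Cov / Var(R_m) = 58.7513 / 42.1627 = 1.3934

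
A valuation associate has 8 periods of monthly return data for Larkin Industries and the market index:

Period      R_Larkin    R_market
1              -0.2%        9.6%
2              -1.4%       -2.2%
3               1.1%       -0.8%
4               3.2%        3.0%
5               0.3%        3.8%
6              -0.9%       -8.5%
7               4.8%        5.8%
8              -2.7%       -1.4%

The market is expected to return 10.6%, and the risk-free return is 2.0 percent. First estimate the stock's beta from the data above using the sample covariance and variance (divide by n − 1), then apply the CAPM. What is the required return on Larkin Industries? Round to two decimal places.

Mean R_i = (-0.2 − 1.4 + 1.1 + 3.2 + 0.3 − 0.9 + 4.8 − 2.7) / 8 = 0.5250%
Mean R_m = (9.6 − 2.2 − 0.8 + 3.0 + 3.8 − 8.5 + 5.8 − 1.4) / 8 = 1.1625%
Σ(R_i − R̄_i)(R_m − R̄_m) = 45.4075  ⇒  Cov = 45.4075 / 7 = 6.4868
Σ(R_m − R̄_m)² = 218.1188  ⇒  Var(R_m) = 218.1188 / 7 = 31.1598
β = Cov / Var(R_m) = 6.4868 / 31.1598 = 0.2082
MRP = 10.6% − 2.0% = 8.60%
E(R) = R_f + β × MRP = 2.0% + 0.2082 × 8.6% = 3.79%

3.79%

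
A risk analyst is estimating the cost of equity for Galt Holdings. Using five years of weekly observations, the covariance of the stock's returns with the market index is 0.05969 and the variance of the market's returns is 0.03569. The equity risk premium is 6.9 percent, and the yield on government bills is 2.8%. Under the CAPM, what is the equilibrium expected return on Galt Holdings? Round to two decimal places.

14.34%

β = Cov(R_i, R_m) / Var(R_m) = 0.05969 / 0.03569 = 1.6725
E(R) = R_f + β × MRP = 2.8% + 1.6725 × 6.9% = 14.34%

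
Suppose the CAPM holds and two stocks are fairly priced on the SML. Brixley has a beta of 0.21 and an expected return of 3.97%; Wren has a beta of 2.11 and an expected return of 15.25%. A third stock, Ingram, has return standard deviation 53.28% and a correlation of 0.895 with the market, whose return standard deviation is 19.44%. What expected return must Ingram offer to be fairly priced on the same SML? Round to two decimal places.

MRP = (15.25% − 3.97%) / (2.11 − 0.21) = 5.9368%
R_f = 3.97% − 0.21 × 5.9368% = 2.7233%
β_Ingram = ρ·σ_i/σ_m = 0.895 × 53.28 / 19.44 = 2.4530
E(R_Ingram) = R_f + β × MRP = 2.7233% + 2.4530 × 5.9368% = 17.29%

17.29%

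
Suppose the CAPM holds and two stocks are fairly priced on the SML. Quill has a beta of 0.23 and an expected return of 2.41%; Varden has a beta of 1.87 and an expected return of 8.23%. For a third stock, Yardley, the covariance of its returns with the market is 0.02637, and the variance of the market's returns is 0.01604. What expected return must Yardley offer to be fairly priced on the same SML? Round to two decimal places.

7.43%

MRP = (8.23% − 2.41%) / (1.87 − 0.23) = 3.5488%
R_f = 2.41% − 0.23 × 3.5488% = 1.5938%
β_Yardley = Cov / Var(R_m) = 0.02637 / 0.01604 = 1.6440
E(R_Yardley) = R_f + β × MRP = 1.5938% + 1.6440 × 3.5488% = 7.43%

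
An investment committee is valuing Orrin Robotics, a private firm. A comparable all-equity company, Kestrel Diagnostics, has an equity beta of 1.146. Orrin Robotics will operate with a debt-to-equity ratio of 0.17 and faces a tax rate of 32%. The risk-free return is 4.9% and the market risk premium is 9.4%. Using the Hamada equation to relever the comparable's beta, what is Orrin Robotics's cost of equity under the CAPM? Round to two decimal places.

16.92%

β_L = β_U × [1 + (1 − t)(D/E)] = 1.146 × [1 + (1 − 0.32) × 0.17]
    = 1.146 × [1 + 0.68 × 0.17] = 1.146 × 1.1156 = 1.2785
E(R) = R_f + β_L × MRP = 4.9% + 1.2785 × 9.4% = 16.92%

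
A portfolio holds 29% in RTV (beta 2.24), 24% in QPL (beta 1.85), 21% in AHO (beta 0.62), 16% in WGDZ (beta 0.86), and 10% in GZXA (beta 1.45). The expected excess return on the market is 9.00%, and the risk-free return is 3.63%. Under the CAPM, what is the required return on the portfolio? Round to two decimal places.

17.19%

β_P = Σ w_i β_i = 0.29×2.24 + 0.24×1.85 + 0.21×0.62 + 0.16×0.86 + 0.10×1.45 = 1.5064
E(R_P) = R_f + β_P × MRP = 3.63% + 1.5064 × 9.00% = 17.19%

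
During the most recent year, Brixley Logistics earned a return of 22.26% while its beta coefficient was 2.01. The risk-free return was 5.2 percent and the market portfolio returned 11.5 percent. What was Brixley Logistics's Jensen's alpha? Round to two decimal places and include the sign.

+4.40%

Market excess return = 11.5% − 5.2% = 6.30%
CAPM benchmark = R_f + β(R_m − R_f) = 5.2% + 2.01 × 6.3% = 17.8630%
α = actual − benchmark = 22.26% − 17.8630% = +4.40%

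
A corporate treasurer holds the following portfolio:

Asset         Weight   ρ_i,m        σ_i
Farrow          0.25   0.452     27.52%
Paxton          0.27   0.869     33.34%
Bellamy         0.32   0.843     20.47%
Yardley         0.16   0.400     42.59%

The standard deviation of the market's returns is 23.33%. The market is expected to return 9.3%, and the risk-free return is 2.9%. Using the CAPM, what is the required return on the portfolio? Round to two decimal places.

8.16%

β_Farrow = 0.452 × 27.52% / 23.33% = 0.5332
β_Paxton = 0.869 × 33.34% / 23.33% = 1.2419
β_Bellamy = 0.843 × 20.47% / 23.33% = 0.7397
β_Yardley = 0.400 × 42.59% / 23.33% = 0.7302
β_P = Σ w_i β_i = 0.25×0.5332 + 0.27×1.2419 + 0.32×0.7397 + 0.16×0.7302 = 0.8221
MRP = 9.3% − 2.9% = 6.40%
E(R_P) = R_f + β_P × MRP = 2.9% + 0.8221 × 6.4% = 8.16%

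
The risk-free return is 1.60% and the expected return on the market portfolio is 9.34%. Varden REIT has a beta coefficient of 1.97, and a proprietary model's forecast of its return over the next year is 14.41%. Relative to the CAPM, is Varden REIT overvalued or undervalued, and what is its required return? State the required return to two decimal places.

Overvalued; required return 16.85%

MRP = 9.34% − 1.60% = 7.74%
Required return = R_f + β·MRP = 1.60% + 1.97 × 7.74% = 16.85%
Forecast 14.41% < required 16.85% → the stock plots below the SML → overvalued.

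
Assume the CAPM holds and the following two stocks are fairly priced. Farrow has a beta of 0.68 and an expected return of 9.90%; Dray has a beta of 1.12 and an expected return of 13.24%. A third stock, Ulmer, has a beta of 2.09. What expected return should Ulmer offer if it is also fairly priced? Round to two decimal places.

20.60%

MRP (SML slope) = (13.24% − 9.90%) / (1.12 − 0.68) = 3.34% / 0.44 = 7.5909%
R_f (intercept) = 9.90% − 0.68 × 7.5909% = 4.7382%
E(R_Ulmer) = R_f + β × MRP = 4.7382% + 2.09 × 7.5909% = 20.60%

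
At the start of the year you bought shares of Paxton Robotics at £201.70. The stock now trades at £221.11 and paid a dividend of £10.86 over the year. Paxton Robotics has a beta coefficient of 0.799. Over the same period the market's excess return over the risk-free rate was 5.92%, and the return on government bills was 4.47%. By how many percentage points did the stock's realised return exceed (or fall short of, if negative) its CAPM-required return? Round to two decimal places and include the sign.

+5.81%

Realised HPR = (P1 + D1 − P0) / P0 = (221.11 + 10.86 − 201.70) / 201.70 = 30.27 / 201.70 = 15.0074%
CAPM required = R_f + β·MRP = 4.47% + 0.799 × 5.92% = 9.20008%
α = realised − required = 15.0074% − 9.20008% = +5.81%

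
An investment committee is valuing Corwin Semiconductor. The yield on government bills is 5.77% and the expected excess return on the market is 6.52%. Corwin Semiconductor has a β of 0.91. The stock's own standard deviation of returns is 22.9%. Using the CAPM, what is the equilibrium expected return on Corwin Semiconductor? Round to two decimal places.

11.70%

E(R) = R_f + β × MRP = 5.77% + 0.91 × 6.52% = 11.70%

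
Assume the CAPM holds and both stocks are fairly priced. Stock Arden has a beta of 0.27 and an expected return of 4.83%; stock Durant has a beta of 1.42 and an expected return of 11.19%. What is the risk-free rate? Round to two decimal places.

3.34%

Both satisfy E(R) = R_f + β·MRP, so the slope of the SML is
MRP = (11.19% − 4.83%) / (1.42 − 0.27) = 6.36% / 1.15 = 5.5304%
R_f = E(R_Arden) − β_Arden·MRP = 4.83% − 0.27 × 5.5304% = 3.3368%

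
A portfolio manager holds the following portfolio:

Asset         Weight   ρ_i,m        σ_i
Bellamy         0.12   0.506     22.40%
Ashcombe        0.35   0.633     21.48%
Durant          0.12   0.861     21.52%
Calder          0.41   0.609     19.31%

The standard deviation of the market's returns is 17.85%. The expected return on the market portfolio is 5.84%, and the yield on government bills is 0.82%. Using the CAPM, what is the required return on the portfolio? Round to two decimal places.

4.52%

β_Bellamy = 0.506 × 22.40% / 17.85% = 0.6350
β_Ashcombe = 0.633 × 21.48% / 17.85% = 0.7617
β_Durant = 0.861 × 21.52% / 17.85% = 1.0380
β_Calder = 0.609 × 19.31% / 17.85% = 0.6588
β_P = Σ w_i β_i = 0.12×0.6350 + 0.35×0.7617 + 0.12×1.0380 + 0.41×0.6588 = 0.7375
MRP = 5.84% − 0.82% = 5.02%
E(R_P) = R_f + β_P × MRP = 0.82% + 0.7375 × 5.02% = 4.52%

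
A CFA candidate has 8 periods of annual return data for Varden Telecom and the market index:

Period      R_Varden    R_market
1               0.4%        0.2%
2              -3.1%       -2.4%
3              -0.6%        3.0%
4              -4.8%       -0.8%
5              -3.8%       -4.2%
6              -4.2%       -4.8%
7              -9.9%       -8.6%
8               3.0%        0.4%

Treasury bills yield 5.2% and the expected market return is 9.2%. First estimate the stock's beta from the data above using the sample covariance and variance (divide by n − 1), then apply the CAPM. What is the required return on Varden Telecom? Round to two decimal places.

8.74%

Mean R_i = (0.4 − 3.1 − 0.6 − 4.8 − 3.8 − 4.2 − 9.9 + 3.0) / 8 = -2.8750%
Mean R_m = (0.2 − 2.4 + 3.0 − 0.8 − 4.2 − 4.8 − 8.6 + 0.4) / 8 = -2.1500%
Σ(R_i − R̄_i)(R_m − R̄_m) = 82.5700  ⇒  Cov = 82.5700 / 7 = 11.7957
Σ(R_m − R̄_m)² = 93.2600  ⇒  Var(R_m) = 93.2600 / 7 = 13.3229
β = Cov / Var(R_m) = 11.7957 / 13.3229 = 0.8854
MRP = 9.2% − 5.2% = 4.00%
E(R) = R_f + β × MRP = 5.2% + 0.8854 × 4.0% = 8.74%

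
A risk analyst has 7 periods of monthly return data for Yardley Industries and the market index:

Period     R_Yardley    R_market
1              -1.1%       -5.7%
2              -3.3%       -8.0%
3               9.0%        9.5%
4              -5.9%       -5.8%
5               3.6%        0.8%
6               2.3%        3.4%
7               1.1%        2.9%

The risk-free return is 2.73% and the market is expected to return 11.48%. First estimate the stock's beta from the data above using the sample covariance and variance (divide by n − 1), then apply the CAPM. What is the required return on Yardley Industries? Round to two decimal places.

Mean R_i = (-1.1 − 3.3 + 9.0 − 5.9 + 3.6 + 2.3 + 1.1) / 7 = 0.8143%
Mean R_m = (-5.7 − 8.0 + 9.5 − 5.8 + 0.8 + 3.4 + 2.9) / 7 = -0.4143%
Σ(R_i − R̄_i)(R_m − R̄_m) = 168.6414  ⇒  Cov = 168.6414 / 6 = 28.1069
Σ(R_m − R̄_m)² = 239.7886  ⇒  Var(R_m) = 239.7886 / 6 = 39.9648
β = Cov / Var(R_m) = 28.1069 / 39.9648 = 0.7033
MRP = 11.48% − 2.73% = 8.75%
E(R) = R_f + β × MRP = 2.73% + 0.7033 × 8.75% = 8.88%

8.88%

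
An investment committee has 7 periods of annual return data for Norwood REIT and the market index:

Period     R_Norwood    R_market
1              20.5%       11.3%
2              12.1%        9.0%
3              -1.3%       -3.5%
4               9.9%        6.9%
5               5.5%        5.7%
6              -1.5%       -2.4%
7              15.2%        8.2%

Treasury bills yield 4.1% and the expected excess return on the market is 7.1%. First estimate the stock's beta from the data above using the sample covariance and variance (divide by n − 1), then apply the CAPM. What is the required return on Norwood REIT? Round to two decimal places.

13.80%

Mean R_i = (20.5 + 12.1 − 1.3 + 9.9 + 5.5 − 1.5 + 15.2) / 7 = 8.6286%
Mean R_m = (11.3 + 9.0 − 3.5 + 6.9 + 5.7 − 2.4 + 8.2) / 7 = 5.0286%
Σ(R_i − R̄_i)(R_m − R̄_m) = 269.2743  ⇒  Cov = 269.2743 / 6 = 44.8791
Σ(R_m − R̄_m)² = 197.0343  ⇒  Var(R_m) = 197.0343 / 6 = 32.8391
β = Cov / Var(R_m) = 44.8791 / 32.8391 = 1.3666
E(R) = R_f + β × MRP = 4.1% + 1.3666 × 7.1% = 13.80%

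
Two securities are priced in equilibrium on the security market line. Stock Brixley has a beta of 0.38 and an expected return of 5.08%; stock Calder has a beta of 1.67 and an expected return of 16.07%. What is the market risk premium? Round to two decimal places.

8.52%

Both satisfy E(R) = R_f + β·MRP, so the slope of the SML is
MRP = (16.07% − 5.08%) / (1.67 − 0.38) = 10.99% / 1.29 = 8.5194%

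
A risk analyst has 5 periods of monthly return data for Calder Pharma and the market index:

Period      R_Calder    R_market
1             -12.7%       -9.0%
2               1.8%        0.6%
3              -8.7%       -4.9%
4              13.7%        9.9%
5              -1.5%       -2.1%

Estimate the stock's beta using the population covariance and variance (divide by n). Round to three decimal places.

1.431

Mean R_i = (-12.7 + 1.8 − 8.7 + 13.7 − 1.5) / 5 = -1.4800%
Mean R_m = (-9.0 + 0.6 − 4.9 + 9.9 − 2.1) / 5 = -1.1000%
Σ(R_i − R̄_i)(R_m − R̄_m) = 288.6500  ⇒  Cov = 288.6500 / 5 = 57.7300
Σ(R_m − R̄_m)² = 201.7400  ⇒  Var(R_m) = 201.7400 / 5 = 40.3480
β = Cov / Var(R_m) = 57.7300 / 40.3480 = 1.4308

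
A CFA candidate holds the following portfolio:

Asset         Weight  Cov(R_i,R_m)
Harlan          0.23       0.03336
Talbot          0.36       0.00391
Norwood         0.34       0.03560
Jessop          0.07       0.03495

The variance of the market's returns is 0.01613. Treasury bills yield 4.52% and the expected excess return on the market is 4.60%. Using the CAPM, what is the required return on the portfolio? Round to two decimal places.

11.26%

β_Harlan = 0.03336 / 0.01613 = 2.0682
β_Talbot = 0.00391 / 0.01613 = 0.2424
β_Norwood = 0.03560 / 0.01613 = 2.2071
β_Jessop = 0.03495 / 0.01613 = 2.1668
β_P = Σ w_i β_i = 0.23×2.0682 + 0.36×0.2424 + 0.34×2.2071 + 0.07×2.1668 = 1.4650
E(R_P) = R_f + β_P × MRP = 4.52% + 1.4650 × 4.60% = 11.26%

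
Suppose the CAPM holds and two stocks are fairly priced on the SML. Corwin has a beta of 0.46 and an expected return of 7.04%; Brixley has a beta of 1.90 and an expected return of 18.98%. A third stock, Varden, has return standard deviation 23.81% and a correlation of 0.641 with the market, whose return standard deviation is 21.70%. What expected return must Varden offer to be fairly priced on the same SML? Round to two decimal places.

9.06%

MRP = (18.98% − 7.04%) / (1.90 − 0.46) = 8.2917%
R_f = 7.04% − 0.46 × 8.2917% = 3.2258%
β_Varden = ρ·σ_i/σ_m = 0.641 × 23.81 / 21.70 = 0.7033
E(R_Varden) = R_f + β × MRP = 3.2258% + 0.7033 × 8.2917% = 9.06%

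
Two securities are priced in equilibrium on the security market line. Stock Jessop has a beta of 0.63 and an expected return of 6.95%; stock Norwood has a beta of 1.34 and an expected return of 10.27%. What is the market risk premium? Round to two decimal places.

Both satisfy E(R) = R_f + β·MRP, so the slope of the SML is
MRP = (10.27% − 6.95%) / (1.34 − 0.63) = 3.32% / 0.71 = 4.6761%

4.68%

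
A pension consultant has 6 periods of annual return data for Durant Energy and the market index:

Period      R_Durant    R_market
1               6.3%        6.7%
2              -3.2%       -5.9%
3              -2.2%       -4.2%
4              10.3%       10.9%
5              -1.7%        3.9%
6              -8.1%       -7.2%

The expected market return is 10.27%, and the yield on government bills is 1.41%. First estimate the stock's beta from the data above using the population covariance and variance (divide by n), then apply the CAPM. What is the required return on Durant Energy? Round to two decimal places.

Mean R_i = (6.3 − 3.2 − 2.2 + 10.3 − 1.7 − 8.1) / 6 = 0.2333%
Mean R_m = (6.7 − 5.9 − 4.2 + 10.9 + 3.9 − 7.2) / 6 = 0.7000%
Σ(R_i − R̄_i)(R_m − R̄_m) = 233.3100  ⇒  Cov = 233.3100 / 6 = 38.8850
Σ(R_m − R̄_m)² = 280.2600  ⇒  Var(R_m) = 280.2600 / 6 = 46.7100
β = Cov / Var(R_m) = 38.8850 / 46.7100 = 0.8325
MRP = 10.27% − 1.41% = 8.86%
E(R) = R_f + β × MRP = 1.41% + 0.8325 × 8.86% = 8.79%

8.79%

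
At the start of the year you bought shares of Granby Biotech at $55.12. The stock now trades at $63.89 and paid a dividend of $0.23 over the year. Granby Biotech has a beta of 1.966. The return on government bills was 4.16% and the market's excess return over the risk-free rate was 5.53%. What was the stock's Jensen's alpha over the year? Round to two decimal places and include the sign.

Realised HPR = (P1 + D1 − P0) / P0 = (63.89 + 0.23 − 55.12) / 55.12 = 9.00 / 55.12 = 16.3280%
CAPM required = R_f + β·MRP = 4.16% + 1.966 × 5.53% = 15.03198%
α = realised − required = 16.3280% − 15.03198% = +1.30%

+1.30%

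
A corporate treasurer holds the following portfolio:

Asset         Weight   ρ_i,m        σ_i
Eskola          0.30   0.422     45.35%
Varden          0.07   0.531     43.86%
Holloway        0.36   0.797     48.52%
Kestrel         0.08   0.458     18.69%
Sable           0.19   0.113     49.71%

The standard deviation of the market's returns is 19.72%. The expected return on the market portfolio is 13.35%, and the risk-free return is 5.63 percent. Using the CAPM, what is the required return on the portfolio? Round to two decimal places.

14.65%

β_Eskola = 0.422 × 45.35% / 19.72% = 0.9705
β_Varden = 0.531 × 43.86% / 19.72% = 1.1810
β_Holloway = 0.797 × 48.52% / 19.72% = 1.9610
β_Kestrel = 0.458 × 18.69% / 19.72% = 0.4341
β_Sable = 0.113 × 49.71% / 19.72% = 0.2848
β_P = Σ w_i β_i = 0.30×0.9705 + 0.07×1.1810 + 0.36×1.9610 + 0.08×0.4341 + 0.19×0.2848 = 1.1686
MRP = 13.35% − 5.63% = 7.72%
E(R_P) = R_f + β_P × MRP = 5.63% + 1.1686 × 7.72% = 14.65%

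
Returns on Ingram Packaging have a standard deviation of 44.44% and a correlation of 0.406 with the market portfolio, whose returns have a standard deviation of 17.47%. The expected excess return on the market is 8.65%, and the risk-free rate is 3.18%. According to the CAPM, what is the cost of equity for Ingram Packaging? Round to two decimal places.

12.11%

β = ρ × σ_i / σ_m = 0.406 × 44.44% / 17.47% = 1.0328
E(R) = 3.18% + 1.0328 × 8.65% = 12.11%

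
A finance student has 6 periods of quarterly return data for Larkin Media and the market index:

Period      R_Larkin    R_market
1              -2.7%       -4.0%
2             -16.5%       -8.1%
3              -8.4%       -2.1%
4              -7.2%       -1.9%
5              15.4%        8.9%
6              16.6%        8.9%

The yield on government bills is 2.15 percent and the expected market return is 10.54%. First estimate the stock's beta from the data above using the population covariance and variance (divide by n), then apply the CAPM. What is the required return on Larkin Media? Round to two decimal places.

17.79%

Mean R_i = (-2.7 − 16.5 − 8.4 − 7.2 + 15.4 + 16.6) / 6 = -0.4667%
Mean R_m = (-4.0 − 8.1 − 2.1 − 1.9 + 8.9 + 8.9) / 6 = 0.2833%
Σ(R_i − R̄_i)(R_m − R̄_m) = 461.3633  ⇒  Cov = 461.3633 / 6 = 76.8939
Σ(R_m − R̄_m)² = 247.5683  ⇒  Var(R_m) = 247.5683 / 6 = 41.2614
β = Cov / Var(R_m) = 76.8939 / 41.2614 = 1.8636
MRP = 10.54% − 2.15% = 8.39%
E(R) = R_f + β × MRP = 2.15% + 1.8636 × 8.39% = 17.79%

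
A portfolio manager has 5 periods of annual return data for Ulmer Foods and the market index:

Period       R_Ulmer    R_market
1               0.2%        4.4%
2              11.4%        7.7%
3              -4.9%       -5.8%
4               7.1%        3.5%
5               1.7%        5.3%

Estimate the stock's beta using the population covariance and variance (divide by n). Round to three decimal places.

Mean R_i = (0.2 + 11.4 − 4.9 + 7.1 + 1.7) / 5 = 3.1000%
Mean R_m = (4.4 + 7.7 − 5.8 + 3.5 + 5.3) / 5 = 3.0200%
Σ(R_i − R̄_i)(R_m − R̄_m) = 104.1300  ⇒  Cov = 104.1300 / 5 = 20.8260
Σ(R_m − R̄_m)² = 107.0280  ⇒  Var(R_m) = 107.0280 / 5 = 21.4056
β = Cov / Var(R_m) = 20.8260 / 21.4056 = 0.9729

0.973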